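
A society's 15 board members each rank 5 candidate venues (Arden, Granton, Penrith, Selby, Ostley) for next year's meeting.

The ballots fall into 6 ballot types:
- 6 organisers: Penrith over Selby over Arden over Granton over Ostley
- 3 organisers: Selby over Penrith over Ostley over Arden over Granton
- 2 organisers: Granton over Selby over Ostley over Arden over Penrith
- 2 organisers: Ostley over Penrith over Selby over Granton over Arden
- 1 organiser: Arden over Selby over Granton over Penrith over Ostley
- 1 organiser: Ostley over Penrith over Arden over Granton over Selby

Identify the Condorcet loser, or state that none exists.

Head-to-head results (15 organisers):
Arden–Granton: Arden 11–4.
Arden vs Penrith: Arden preferred on 2+1 = 3 ballots; Penrith wins 12–3.
Arden vs Selby: Selby wins 13–2.
Arden vs Ostley: 6+1 = 7 for Arden, 8 for Ostley — Ostley by 8–7.
Granton vs Penrith: Granton is ranked higher on 2+1 = 3 ballots, Penrith on 12. Penrith wins 12–3.
Granton–Selby: Selby 12–3.
Granton vs Ostley: Granton is ranked higher on 6+2+1 = 9 ballots, Ostley on 6. Granton wins 9–6.
Penrith vs Selby: Penrith is ranked higher on 6+2+1 = 9 ballots, Selby on 6. Penrith wins 9–6.
Penrith vs Ostley: 6+3+1 = 10 for Penrith, 5 for Ostley — Penrith by 10–5.
Selby vs Ostley: Selby preferred on 6+3+2+1 = 12 ballots; Selby wins 12–3.
Every city wins at least one matchup (Arden beats Granton; Granton beats Ostley; Penrith beats Arden; Selby beats Arden; Ostley beats Arden), so there is no Condorcet loser.

none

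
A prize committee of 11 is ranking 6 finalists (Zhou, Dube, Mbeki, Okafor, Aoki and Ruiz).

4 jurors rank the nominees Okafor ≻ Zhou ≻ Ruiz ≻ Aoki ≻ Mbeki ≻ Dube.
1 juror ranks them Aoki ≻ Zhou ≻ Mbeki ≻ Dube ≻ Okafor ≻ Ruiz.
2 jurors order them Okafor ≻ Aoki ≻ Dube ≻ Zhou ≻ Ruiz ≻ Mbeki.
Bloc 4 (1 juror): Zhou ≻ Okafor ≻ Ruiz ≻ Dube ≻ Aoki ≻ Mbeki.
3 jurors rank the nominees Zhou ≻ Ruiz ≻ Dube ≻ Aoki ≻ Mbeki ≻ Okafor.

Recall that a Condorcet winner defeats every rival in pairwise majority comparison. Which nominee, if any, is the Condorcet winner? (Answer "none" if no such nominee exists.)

Okafor

Head-to-head results (11 jurors):
Zhou vs Dube: Zhou preferred on 4+1+1+3 = 9 ballots; Zhou wins 9–2.
Zhou vs Mbeki: 11 to 0, Zhou.
Zhou vs Okafor: Zhou preferred on 1+1+3 = 5 ballots; Okafor wins 6–5.
Zhou vs Aoki: Zhou is ranked higher on 4+1+3 = 8 ballots, Aoki on 3. Zhou wins 8–3.
Zhou vs Ruiz: Zhou is ranked higher on 4+1+2+1+3 = 11 ballots, Ruiz on 0. Zhou wins 11–0.
Dube vs Mbeki: 2+1+3 = 6 for Dube, 5 for Mbeki — Dube by 6–5.
Dube vs Okafor: 4 to 7, Okafor.
Dube vs Aoki: 4 to 7, Aoki.
Dube vs Ruiz: 1+2 = 3 for Dube, 8 for Ruiz — Ruiz by 8–3.
Mbeki vs Okafor: 4 to 7, Okafor.
Mbeki vs Aoki: Mbeki is ranked higher on 0 ballots, Aoki on 11. Aoki wins 11–0.
Mbeki vs Ruiz: 1 to 10, Ruiz.
Okafor vs Aoki: 7 to 4, Okafor.
Okafor vs Ruiz: 4+1+2+1 = 8 for Okafor, 3 for Ruiz — Okafor by 8–3.
Aoki vs Ruiz: 1+2 = 3 for Aoki, 8 for Ruiz — Ruiz by 8–3.
Okafor wins every pairwise contest, so Okafor is the Condorcet winner.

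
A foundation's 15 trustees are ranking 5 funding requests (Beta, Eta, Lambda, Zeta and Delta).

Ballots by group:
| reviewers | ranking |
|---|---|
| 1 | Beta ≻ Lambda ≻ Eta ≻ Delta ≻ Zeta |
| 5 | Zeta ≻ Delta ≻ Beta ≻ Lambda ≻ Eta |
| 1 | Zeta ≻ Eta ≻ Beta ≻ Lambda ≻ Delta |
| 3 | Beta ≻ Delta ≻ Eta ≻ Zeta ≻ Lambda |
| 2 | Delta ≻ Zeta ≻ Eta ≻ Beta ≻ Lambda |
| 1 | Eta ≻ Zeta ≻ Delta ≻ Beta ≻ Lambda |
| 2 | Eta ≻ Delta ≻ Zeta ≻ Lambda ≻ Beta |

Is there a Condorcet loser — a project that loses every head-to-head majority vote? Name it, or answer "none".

Lambda

Pairwise majorities:
Beta–Eta: Beta 9–6.
Beta vs Lambda: 13 to 2, Beta.
Beta vs Zeta: Zeta wins 11–4.
Beta vs Delta: Delta, 10–5.
Eta vs Lambda: Eta wins 9–6.
Eta vs Zeta: 7 to 8, Zeta.
Eta vs Delta: Eta preferred on 1+1+1+2 = 5 ballots; Delta wins 10–5.
Lambda vs Zeta: Zeta, 14–1.
Lambda vs Delta: 2 to 13, Delta.
Zeta vs Delta: 5+1+1 = 7 for Zeta, 8 for Delta — Delta by 8–7.
Lambda is beaten in every head-to-head and is the Condorcet loser.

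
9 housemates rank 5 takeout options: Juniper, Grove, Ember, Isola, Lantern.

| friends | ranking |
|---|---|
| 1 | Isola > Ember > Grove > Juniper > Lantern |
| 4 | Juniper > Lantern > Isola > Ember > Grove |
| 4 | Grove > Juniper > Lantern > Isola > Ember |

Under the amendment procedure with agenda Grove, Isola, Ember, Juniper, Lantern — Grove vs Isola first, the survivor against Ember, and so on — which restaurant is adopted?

Round 1: Grove vs Isola — 4–5, Isola advances.
Round 2: Isola vs Ember — 9–0, Isola advances.
Round 3: Isola vs Juniper — 1–8, Juniper advances.
Round 4: Juniper vs Lantern — 9–0, Juniper advances.
Juniper survives the agenda.

Juniper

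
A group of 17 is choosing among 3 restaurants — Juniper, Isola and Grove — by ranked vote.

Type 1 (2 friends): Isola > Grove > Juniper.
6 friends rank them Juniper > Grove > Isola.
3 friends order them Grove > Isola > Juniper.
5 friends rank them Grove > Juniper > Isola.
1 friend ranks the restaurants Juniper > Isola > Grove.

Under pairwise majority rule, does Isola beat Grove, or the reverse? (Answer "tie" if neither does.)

Ballots ranking Isola above Grove: 2 + 1 = 3.
Ballots ranking Grove above Isola: 17 − 3 = 14.
Grove wins the head-to-head 14–3.

Grove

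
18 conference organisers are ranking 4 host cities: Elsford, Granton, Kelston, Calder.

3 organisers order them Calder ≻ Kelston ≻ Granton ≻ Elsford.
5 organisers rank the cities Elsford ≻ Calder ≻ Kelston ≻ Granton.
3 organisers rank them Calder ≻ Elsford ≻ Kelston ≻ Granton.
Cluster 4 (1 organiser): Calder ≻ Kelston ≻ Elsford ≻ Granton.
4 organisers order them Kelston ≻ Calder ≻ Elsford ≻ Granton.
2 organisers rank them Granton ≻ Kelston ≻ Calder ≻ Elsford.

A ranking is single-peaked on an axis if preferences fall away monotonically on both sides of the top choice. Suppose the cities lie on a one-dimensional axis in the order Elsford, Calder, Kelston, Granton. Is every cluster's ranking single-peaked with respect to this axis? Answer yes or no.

Axis positions: Elsford=1, Calder=2, Kelston=3, Granton=4.
Cluster 1 (peak Calder at position 2): ranking walks positions 2-3-4-1, expanding outward from the peak — single-peaked.
Cluster 2 (peak Elsford at position 1): ranking walks positions 1-2-3-4, expanding outward from the peak — single-peaked.
Cluster 3 (peak Calder at position 2): ranking walks positions 2-1-3-4, expanding outward from the peak — single-peaked.
Cluster 4 (peak Calder at position 2): ranking walks positions 2-3-1-4, expanding outward from the peak — single-peaked.
Cluster 5 (peak Kelston at position 3): ranking walks positions 3-2-1-4, expanding outward from the peak — single-peaked.
Cluster 6 (peak Granton at position 4): ranking walks positions 4-3-2-1, expanding outward from the peak — single-peaked.
Every ranking is single-peaked on this axis.

yes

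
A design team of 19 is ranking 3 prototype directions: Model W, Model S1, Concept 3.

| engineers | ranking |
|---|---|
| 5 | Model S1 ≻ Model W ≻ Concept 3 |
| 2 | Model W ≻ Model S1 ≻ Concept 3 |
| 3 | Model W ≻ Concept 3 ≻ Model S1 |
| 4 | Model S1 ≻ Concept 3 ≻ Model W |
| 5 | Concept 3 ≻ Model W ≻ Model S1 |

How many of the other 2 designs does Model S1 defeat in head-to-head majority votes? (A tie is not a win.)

1

Model S1 against each rival (19 engineers):
Model S1 vs Model W: Model W wins 10–9.
Model S1 vs Concept 3: Model S1 wins 11–8.
Model S1 beats Concept 3; loses to Model W — 1 pairwise win.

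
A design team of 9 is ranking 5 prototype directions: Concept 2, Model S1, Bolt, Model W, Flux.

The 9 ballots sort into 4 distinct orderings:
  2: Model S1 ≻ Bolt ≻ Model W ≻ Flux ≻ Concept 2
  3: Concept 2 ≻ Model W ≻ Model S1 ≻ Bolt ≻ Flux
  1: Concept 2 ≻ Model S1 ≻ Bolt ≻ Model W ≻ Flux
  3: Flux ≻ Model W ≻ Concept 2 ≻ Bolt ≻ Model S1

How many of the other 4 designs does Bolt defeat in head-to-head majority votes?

Bolt against each rival (9 engineers):
Bolt vs Concept 2: Bolt preferred on 2 ballots; Concept 2 wins 7–2.
Bolt vs Model S1: Model S1, 6–3.
Bolt vs Model W: Bolt is ranked higher on 2+1 = 3 ballots, Model W on 6. Model W wins 6–3.
Bolt vs Flux: Bolt wins 6–3.
Bolt beats Flux; loses to Concept 2, Model S1, Model W — 1 pairwise win.

1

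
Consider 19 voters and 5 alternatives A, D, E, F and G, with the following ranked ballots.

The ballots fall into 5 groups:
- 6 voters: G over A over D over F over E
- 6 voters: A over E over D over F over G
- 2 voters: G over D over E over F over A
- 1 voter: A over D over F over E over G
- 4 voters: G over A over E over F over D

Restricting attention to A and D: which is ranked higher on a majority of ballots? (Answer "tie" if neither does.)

Ballots ranking A above D: 6 + 6 + 1 + 4 = 17.
Ballots ranking D above A: 19 − 17 = 2.
A wins the head-to-head 17–2.

A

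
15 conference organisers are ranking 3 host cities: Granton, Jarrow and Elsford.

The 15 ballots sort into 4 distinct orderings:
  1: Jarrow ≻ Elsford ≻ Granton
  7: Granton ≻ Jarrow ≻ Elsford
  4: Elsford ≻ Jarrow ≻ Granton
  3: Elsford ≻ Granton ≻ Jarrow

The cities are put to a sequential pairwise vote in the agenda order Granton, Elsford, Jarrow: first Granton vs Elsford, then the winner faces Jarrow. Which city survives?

Jarrow

Round 1: Granton vs Elsford — 7–8, Elsford advances.
Round 2: Elsford vs Jarrow — 7–8, Jarrow advances.
The agenda winner is Jarrow.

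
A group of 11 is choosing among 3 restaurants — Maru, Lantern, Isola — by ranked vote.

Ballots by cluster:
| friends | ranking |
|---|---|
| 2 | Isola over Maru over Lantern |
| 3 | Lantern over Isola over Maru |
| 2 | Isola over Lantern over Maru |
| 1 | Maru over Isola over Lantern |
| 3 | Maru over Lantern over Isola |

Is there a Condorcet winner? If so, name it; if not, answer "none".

none

Check each pair by majority over 11 ballots:
Maru vs Lantern: Maru preferred on 2+1+3 = 6 ballots; Maru wins 6–5.
Maru vs Isola: 4 to 7, Isola.
Lantern vs Isola: 6 to 5, Lantern.
Every restaurant loses at least once (Maru loses to Isola; Lantern loses to Maru; Isola loses to Lantern). The majority relation contains the cycle Maru beats Lantern beats Isola beats Maru, so there is no Condorcet winner.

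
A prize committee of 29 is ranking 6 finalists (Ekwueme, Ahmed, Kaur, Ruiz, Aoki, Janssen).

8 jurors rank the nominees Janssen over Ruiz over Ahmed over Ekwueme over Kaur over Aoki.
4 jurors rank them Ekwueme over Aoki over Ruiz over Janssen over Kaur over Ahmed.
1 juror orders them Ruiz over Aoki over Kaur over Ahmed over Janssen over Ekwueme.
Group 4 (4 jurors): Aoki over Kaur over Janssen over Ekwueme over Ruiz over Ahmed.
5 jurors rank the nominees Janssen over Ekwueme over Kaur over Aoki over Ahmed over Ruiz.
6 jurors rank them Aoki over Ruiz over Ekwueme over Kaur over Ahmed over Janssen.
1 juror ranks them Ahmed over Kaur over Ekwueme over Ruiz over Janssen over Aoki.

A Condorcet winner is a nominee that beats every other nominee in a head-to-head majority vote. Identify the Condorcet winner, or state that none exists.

Check each pair by majority over 29 ballots:
Ekwueme vs Ahmed: Ekwueme preferred on 4+4+5+6 = 19 ballots; Ekwueme wins 19–10.
Ekwueme vs Kaur: Ekwueme is ranked higher on 8+4+5+6 = 23 ballots, Kaur on 6. Ekwueme wins 23–6.
Ekwueme vs Ruiz: 14 to 15, Ruiz.
Ekwueme vs Aoki: Ekwueme is ranked higher on 8+4+5+1 = 18 ballots, Aoki on 11. Ekwueme wins 18–11.
Ekwueme vs Janssen: Ekwueme is ranked higher on 4+6+1 = 11 ballots, Janssen on 18. Janssen wins 18–11.
Ahmed vs Kaur: Ahmed is ranked higher on 8+1 = 9 ballots, Kaur on 20. Kaur wins 20–9.
Ahmed vs Ruiz: 6 to 23, Ruiz.
Ahmed vs Aoki: Ahmed preferred on 8+1 = 9 ballots; Aoki wins 20–9.
Ahmed vs Janssen: 1+6+1 = 8 for Ahmed, 21 for Janssen — Janssen by 21–8.
Kaur vs Ruiz: 4+5+1 = 10 for Kaur, 19 for Ruiz — Ruiz by 19–10.
Kaur vs Aoki: 14 to 15, Aoki.
Kaur vs Janssen: 12 to 17, Janssen.
Ruiz vs Aoki: 8+1+1 = 10 for Ruiz, 19 for Aoki — Aoki by 19–10.
Ruiz vs Janssen: 4+1+6+1 = 12 for Ruiz, 17 for Janssen — Janssen by 17–12.
Aoki vs Janssen: 15 to 14, Aoki.
Each nominee drops at least one matchup (Ekwueme loses to Ruiz; Ahmed loses to Ekwueme; Kaur loses to Ekwueme; Ruiz loses to Aoki; Aoki loses to Ekwueme; Janssen loses to Aoki); the cycle Ekwueme beats Aoki beats Ruiz beats Ekwueme rules out a Condorcet winner.

none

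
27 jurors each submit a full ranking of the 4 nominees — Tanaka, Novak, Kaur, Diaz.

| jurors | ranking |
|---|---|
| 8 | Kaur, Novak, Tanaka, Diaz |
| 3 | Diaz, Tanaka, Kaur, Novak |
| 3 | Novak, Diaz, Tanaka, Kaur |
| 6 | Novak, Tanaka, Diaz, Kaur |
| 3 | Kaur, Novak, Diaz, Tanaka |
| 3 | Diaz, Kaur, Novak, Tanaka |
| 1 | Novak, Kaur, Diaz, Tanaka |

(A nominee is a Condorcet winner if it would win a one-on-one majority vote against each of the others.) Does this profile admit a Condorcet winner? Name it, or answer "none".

none

Pairwise majorities:
Tanaka vs Novak: Novak, 24–3.
Tanaka vs Kaur: Kaur, 15–12.
Tanaka vs Diaz: Tanaka, 14–13.
Novak vs Kaur: Kaur wins 17–10.
Novak–Diaz: Novak 21–6.
Kaur vs Diaz: Diaz wins 15–12.
Every nominee loses at least once (Tanaka loses to Novak; Novak loses to Kaur; Kaur loses to Diaz; Diaz loses to Tanaka). The majority relation contains the cycle Tanaka beats Diaz beats Kaur beats Tanaka, so there is no Condorcet winner.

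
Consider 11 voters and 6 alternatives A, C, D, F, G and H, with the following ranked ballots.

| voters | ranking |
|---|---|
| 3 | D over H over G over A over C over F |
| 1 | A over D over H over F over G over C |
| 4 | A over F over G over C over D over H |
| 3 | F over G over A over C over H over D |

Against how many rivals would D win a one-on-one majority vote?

1

D against each rival (11 voters):
D vs A: D preferred on 3 ballots; A wins 8–3.
D vs C: 3+1 = 4 for D, 7 for C — C by 7–4.
D vs F: D is ranked higher on 3+1 = 4 ballots, F on 7. F wins 7–4.
D vs G: G wins 7–4.
D vs H: 8 to 3, D.
D beats H; loses to A, C, F, G — 1 pairwise win.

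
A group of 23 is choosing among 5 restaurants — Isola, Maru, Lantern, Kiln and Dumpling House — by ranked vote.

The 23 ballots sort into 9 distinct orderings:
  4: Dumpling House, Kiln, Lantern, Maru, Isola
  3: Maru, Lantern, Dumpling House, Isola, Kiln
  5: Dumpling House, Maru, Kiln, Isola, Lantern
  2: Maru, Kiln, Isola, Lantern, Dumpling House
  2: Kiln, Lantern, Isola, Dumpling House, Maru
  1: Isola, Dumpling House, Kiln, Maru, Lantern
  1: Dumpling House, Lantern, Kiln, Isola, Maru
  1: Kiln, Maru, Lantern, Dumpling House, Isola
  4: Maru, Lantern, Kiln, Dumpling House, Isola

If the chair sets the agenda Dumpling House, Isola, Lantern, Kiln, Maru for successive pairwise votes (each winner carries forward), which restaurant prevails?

Maru

Round 1: Dumpling House vs Isola — 18–5, Dumpling House advances.
Round 2: Dumpling House vs Lantern — 11–12, Lantern advances.
Round 3: Lantern vs Kiln — 8–15, Kiln advances.
Round 4: Kiln vs Maru — 9–14, Maru advances.
The agenda winner is Maru.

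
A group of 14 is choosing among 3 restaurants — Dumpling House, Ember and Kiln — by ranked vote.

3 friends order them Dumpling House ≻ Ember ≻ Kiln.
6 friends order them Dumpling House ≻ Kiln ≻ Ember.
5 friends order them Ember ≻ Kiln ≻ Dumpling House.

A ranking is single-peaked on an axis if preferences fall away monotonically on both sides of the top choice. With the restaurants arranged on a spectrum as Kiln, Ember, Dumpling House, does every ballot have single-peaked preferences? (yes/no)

no

Axis positions: Kiln=1, Ember=2, Dumpling House=3.
Faction 1 (peak Dumpling House at position 3): ranking walks positions 3-2-1, expanding outward from the peak — single-peaked.
Faction 2: ranking walks positions 3-1-2; Kiln is ranked above Ember even though Ember lies between Kiln and the peak Dumpling House on the axis — preferences dip and rise again. Not single-peaked.
Faction 3 (peak Ember at position 2): ranking walks positions 2-1-3, expanding outward from the peak — single-peaked.
Faction 2 violates single-peakedness, so the profile is not single-peaked on this axis.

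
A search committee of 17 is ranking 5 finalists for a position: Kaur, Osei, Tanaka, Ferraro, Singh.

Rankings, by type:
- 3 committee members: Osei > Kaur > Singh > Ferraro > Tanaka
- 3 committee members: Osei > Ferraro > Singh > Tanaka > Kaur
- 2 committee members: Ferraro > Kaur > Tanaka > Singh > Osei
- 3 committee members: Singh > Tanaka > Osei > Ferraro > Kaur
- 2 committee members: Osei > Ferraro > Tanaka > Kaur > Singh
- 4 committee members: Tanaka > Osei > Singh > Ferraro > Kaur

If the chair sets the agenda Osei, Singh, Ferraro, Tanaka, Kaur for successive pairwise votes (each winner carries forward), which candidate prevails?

Tanaka

Round 1: Osei vs Singh — 12–5, Osei advances.
Round 2: Osei vs Ferraro — 15–2, Osei advances.
Round 3: Osei vs Tanaka — 8–9, Tanaka advances.
Round 4: Tanaka vs Kaur — 12–5, Tanaka advances.
Tanaka survives the agenda.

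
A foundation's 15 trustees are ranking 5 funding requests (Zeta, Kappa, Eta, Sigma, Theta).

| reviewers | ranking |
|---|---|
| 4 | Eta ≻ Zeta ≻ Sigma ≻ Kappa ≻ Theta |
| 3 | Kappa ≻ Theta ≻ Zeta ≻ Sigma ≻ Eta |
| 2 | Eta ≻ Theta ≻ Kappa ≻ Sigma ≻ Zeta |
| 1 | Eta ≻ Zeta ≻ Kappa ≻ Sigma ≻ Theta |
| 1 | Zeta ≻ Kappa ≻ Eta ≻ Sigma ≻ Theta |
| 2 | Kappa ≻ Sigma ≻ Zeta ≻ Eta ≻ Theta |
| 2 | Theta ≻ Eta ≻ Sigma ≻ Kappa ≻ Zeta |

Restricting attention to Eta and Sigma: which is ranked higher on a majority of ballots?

Ballots ranking Eta above Sigma: 4 + 2 + 1 + 1 + 2 = 10.
Ballots ranking Sigma above Eta: 15 − 10 = 5.
Eta wins the head-to-head 10–5.

Eta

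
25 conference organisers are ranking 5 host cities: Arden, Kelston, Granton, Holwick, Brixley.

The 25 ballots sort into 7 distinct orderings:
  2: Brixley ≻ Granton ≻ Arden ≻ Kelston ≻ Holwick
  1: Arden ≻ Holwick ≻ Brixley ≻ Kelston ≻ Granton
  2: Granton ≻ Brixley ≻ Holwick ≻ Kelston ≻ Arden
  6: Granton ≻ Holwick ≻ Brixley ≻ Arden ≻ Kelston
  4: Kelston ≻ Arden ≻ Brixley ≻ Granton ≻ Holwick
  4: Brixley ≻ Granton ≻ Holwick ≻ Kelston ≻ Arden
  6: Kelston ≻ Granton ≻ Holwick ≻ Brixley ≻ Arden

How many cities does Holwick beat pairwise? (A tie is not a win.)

3

Holwick against each rival (25 organisers):
Holwick–Arden: Holwick 18–7.
Holwick vs Kelston: Holwick, 13–12.
Holwick vs Granton: Holwick is ranked higher on 1 ballot, Granton on 24. Granton wins 24–1.
Holwick vs Brixley: Holwick, 13–12.
Holwick beats Arden, Kelston, Brixley; loses to Granton — 3 pairwise wins.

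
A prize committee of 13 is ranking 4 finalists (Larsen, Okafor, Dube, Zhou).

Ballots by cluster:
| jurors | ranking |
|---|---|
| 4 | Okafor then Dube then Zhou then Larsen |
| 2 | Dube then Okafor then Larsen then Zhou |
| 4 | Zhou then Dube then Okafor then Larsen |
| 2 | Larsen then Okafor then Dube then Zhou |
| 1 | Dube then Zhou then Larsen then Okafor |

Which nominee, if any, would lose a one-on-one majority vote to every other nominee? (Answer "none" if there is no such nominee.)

Larsen

Head-to-head results (13 jurors):
Larsen vs Okafor: 3 to 10, Okafor.
Larsen vs Dube: Dube wins 11–2.
Larsen vs Zhou: Larsen preferred on 2+2 = 4 ballots; Zhou wins 9–4.
Okafor vs Dube: Dube, 7–6.
Okafor vs Zhou: Okafor, 8–5.
Dube vs Zhou: Dube is ranked higher on 4+2+2+1 = 9 ballots, Zhou on 4. Dube wins 9–4.
Larsen is beaten in every head-to-head and is the Condorcet loser.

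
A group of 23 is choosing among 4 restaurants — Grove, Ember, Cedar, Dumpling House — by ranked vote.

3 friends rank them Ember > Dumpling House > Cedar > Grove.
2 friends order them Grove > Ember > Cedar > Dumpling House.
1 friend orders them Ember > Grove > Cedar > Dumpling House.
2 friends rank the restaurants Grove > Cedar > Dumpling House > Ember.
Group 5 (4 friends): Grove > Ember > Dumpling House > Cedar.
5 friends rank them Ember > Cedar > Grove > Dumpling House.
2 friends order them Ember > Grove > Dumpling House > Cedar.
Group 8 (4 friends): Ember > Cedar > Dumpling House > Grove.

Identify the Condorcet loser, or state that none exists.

Dumpling House

Pairwise majorities:
Grove vs Ember: Grove is ranked higher on 2+2+4 = 8 ballots, Ember on 15. Ember wins 15–8.
Grove vs Cedar: Cedar, 12–11.
Grove–Dumpling House: Grove 16–7.
Ember vs Cedar: Ember wins 21–2.
Ember vs Dumpling House: Ember, 21–2.
Cedar vs Dumpling House: 14 to 9, Cedar.
Only Dumpling House has no wins; Dumpling House is the Condorcet loser.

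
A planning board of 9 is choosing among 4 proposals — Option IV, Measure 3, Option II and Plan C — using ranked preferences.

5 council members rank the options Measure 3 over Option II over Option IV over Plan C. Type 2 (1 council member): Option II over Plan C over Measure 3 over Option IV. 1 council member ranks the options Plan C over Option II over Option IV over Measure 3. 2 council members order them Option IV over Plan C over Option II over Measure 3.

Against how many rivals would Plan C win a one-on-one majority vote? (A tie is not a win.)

Plan C against each rival (9 council members):
Plan C vs Option IV: Option IV, 7–2.
Plan C vs Measure 3: 4 to 5, Measure 3.
Plan C–Option II: Option II 6–3.
Plan C beats no one; loses to Option IV, Measure 3, Option II — 0 pairwise wins.

0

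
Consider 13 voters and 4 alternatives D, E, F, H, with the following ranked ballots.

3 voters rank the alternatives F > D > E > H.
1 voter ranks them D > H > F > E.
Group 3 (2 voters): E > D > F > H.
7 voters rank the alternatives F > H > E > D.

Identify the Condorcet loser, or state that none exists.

Head-to-head results (13 voters):
D vs E: E, 9–4.
D vs F: F, 10–3.
D vs H: H, 7–6.
E vs F: F, 11–2.
E vs H: H wins 8–5.
F vs H: 12 to 1, F.
Only D has no wins; D is the Condorcet loser.

D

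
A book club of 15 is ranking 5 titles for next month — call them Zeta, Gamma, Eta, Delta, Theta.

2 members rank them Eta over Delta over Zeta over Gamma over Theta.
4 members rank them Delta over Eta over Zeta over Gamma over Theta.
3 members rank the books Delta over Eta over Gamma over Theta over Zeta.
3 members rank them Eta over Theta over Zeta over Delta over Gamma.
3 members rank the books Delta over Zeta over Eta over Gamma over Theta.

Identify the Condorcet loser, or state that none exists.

Pairwise majorities:
Zeta vs Gamma: Zeta wins 12–3.
Zeta–Eta: Eta 12–3.
Zeta vs Delta: 3 to 12, Delta.
Zeta vs Theta: Zeta wins 9–6.
Gamma vs Eta: Eta, 15–0.
Gamma vs Delta: Gamma is ranked higher on 0 ballots, Delta on 15. Delta wins 15–0.
Gamma vs Theta: Gamma wins 12–3.
Eta vs Delta: Eta preferred on 2+3 = 5 ballots; Delta wins 10–5.
Eta vs Theta: Eta is ranked higher on 2+4+3+3+3 = 15 ballots, Theta on 0. Eta wins 15–0.
Delta vs Theta: Delta preferred on 2+4+3+3 = 12 ballots; Delta wins 12–3.
Only Theta has no wins; Theta is the Condorcet loser.

Theta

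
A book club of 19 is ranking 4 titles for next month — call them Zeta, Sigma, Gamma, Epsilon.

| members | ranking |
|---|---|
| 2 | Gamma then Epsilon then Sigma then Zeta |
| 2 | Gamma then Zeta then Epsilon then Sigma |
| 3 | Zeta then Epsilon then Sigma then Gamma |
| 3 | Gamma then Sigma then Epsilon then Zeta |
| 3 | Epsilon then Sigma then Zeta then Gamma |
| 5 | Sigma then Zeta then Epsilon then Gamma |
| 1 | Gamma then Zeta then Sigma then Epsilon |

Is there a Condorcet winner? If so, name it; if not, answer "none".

Head-to-head results (19 members):
Zeta vs Sigma: Sigma wins 13–6.
Zeta vs Gamma: Zeta, 11–8.
Zeta–Epsilon: Zeta 11–8.
Sigma–Gamma: Sigma 11–8.
Sigma vs Epsilon: Epsilon, 10–9.
Gamma–Epsilon: Epsilon 11–8.
Every book loses at least once (Zeta loses to Sigma; Sigma loses to Epsilon; Gamma loses to Zeta; Epsilon loses to Zeta). The majority relation contains the cycle Zeta → Epsilon → Sigma → Zeta, so there is no Condorcet winner.

none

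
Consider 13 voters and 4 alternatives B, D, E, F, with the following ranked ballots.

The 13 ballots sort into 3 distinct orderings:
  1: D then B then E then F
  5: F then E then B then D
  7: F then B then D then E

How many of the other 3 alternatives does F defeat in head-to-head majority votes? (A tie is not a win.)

F against each rival (13 voters):
F vs B: F wins 12–1.
F vs D: F, 12–1.
F–E: F 12–1.
F beats B, D, E — 3 pairwise wins.

3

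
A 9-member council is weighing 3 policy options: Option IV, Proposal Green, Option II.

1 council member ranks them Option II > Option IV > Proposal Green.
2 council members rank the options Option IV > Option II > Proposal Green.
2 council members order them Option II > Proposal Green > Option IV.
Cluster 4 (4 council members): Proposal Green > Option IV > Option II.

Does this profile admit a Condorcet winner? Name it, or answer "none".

none

Head-to-head results (9 council members):
Option IV vs Proposal Green: Option IV preferred on 1+2 = 3 ballots; Proposal Green wins 6–3.
Option IV vs Option II: Option IV preferred on 2+4 = 6 ballots; Option IV wins 6–3.
Proposal Green vs Option II: Proposal Green is ranked higher on 4 ballots, Option II on 5. Option II wins 5–4.
Every option loses at least once (Option IV loses to Proposal Green; Proposal Green loses to Option II; Option II loses to Option IV). The majority relation contains the cycle Option IV → Option II → Proposal Green → Option IV, so there is no Condorcet winner.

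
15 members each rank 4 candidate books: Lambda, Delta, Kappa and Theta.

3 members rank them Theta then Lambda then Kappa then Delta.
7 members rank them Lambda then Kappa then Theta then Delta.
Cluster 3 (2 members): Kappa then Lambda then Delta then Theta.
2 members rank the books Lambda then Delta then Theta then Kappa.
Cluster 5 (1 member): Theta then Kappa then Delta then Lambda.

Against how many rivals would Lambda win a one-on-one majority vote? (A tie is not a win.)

3

Lambda against each rival (15 members):
Lambda vs Delta: Lambda preferred on 3+7+2+2 = 14 ballots; Lambda wins 14–1.
Lambda vs Kappa: 3+7+2 = 12 for Lambda, 3 for Kappa — Lambda by 12–3.
Lambda vs Theta: 11 to 4, Lambda.
Lambda beats Delta, Kappa, Theta — 3 pairwise wins.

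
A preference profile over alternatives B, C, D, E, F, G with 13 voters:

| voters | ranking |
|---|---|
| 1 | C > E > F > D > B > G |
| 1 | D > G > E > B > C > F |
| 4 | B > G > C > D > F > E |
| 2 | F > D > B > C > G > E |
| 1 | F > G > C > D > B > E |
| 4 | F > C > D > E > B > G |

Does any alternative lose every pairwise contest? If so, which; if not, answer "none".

E

Head-to-head results (13 voters):
B vs C: B is ranked higher on 1+4+2 = 7 ballots, C on 6. B wins 7–6.
B vs D: D wins 9–4.
B–E: B 7–6.
B vs F: 5 to 8, F.
B vs G: B wins 11–2.
C vs D: 10 to 3, C.
C–E: C 12–1.
C vs F: F wins 7–6.
C vs G: C wins 7–6.
D–E: D 12–1.
D vs F: 1+4 = 5 for D, 8 for F — F by 8–5.
D vs G: D, 8–5.
E vs F: 2 to 11, F.
E–G: G 8–5.
F vs G: F wins 8–5.
E loses to every other alternative — it is the Condorcet loser.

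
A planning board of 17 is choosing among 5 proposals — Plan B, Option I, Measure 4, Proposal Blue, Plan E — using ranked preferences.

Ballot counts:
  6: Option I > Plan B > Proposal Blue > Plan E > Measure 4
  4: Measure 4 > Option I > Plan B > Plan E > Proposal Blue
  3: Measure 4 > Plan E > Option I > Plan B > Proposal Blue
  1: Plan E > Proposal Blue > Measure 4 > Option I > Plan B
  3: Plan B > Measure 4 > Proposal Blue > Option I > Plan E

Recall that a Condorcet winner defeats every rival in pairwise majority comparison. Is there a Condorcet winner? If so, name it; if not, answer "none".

Pairwise majorities:
Plan B vs Option I: Plan B preferred on 3 ballots; Option I wins 14–3.
Plan B vs Measure 4: 6+3 = 9 for Plan B, 8 for Measure 4 — Plan B by 9–8.
Plan B vs Proposal Blue: Plan B is ranked higher on 6+4+3+3 = 16 ballots, Proposal Blue on 1. Plan B wins 16–1.
Plan B vs Plan E: 13 to 4, Plan B.
Option I vs Measure 4: Option I preferred on 6 ballots; Measure 4 wins 11–6.
Option I vs Proposal Blue: Option I preferred on 6+4+3 = 13 ballots; Option I wins 13–4.
Option I vs Plan E: Option I preferred on 6+4+3 = 13 ballots; Option I wins 13–4.
Measure 4 vs Proposal Blue: 4+3+3 = 10 for Measure 4, 7 for Proposal Blue — Measure 4 by 10–7.
Measure 4 vs Plan E: 4+3+3 = 10 for Measure 4, 7 for Plan E — Measure 4 by 10–7.
Proposal Blue vs Plan E: Proposal Blue is ranked higher on 6+3 = 9 ballots, Plan E on 8. Proposal Blue wins 9–8.
Every option loses at least once (Plan B loses to Option I; Option I loses to Measure 4; Measure 4 loses to Plan B; Proposal Blue loses to Plan B; Plan E loses to Plan B). The majority relation contains the cycle Plan B beats Measure 4 beats Option I beats Plan B, so there is no Condorcet winner.

none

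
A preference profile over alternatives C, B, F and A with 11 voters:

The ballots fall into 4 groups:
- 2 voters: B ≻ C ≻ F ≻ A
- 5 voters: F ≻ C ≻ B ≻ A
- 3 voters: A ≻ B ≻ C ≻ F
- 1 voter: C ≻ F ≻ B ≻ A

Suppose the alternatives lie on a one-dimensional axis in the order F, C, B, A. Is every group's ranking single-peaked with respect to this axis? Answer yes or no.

yes

Axis positions: F=1, C=2, B=3, A=4.
Group 1 (peak B at position 3): ranking walks positions 3-2-1-4, expanding outward from the peak — single-peaked.
Group 2 (peak F at position 1): ranking walks positions 1-2-3-4, expanding outward from the peak — single-peaked.
Group 3 (peak A at position 4): ranking walks positions 4-3-2-1, expanding outward from the peak — single-peaked.
Group 4 (peak C at position 2): ranking walks positions 2-1-3-4, expanding outward from the peak — single-peaked.
Every ranking is single-peaked on this axis.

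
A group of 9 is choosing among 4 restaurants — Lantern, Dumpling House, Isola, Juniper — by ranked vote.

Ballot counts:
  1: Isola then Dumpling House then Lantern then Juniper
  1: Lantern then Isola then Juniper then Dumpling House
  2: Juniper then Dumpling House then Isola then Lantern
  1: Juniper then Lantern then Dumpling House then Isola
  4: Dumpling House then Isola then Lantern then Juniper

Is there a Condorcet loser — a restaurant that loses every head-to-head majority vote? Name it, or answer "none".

Juniper

Head-to-head results (9 friends):
Lantern vs Dumpling House: Dumpling House, 7–2.
Lantern vs Isola: 1+1 = 2 for Lantern, 7 for Isola — Isola by 7–2.
Lantern vs Juniper: Lantern preferred on 1+1+4 = 6 ballots; Lantern wins 6–3.
Dumpling House vs Isola: Dumpling House, 7–2.
Dumpling House vs Juniper: Dumpling House is ranked higher on 1+4 = 5 ballots, Juniper on 4. Dumpling House wins 5–4.
Isola vs Juniper: Isola wins 6–3.
Juniper loses to every other restaurant — it is the Condorcet loser.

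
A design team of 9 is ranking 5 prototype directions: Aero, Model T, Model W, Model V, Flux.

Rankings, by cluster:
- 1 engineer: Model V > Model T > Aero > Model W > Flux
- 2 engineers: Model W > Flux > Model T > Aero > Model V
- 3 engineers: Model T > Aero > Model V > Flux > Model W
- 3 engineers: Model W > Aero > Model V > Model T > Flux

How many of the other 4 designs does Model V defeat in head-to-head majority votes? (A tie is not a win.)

1

Model V against each rival (9 engineers):
Model V–Aero: Aero 8–1.
Model V vs Model T: Model V preferred on 1+3 = 4 ballots; Model T wins 5–4.
Model V vs Model W: Model W, 5–4.
Model V vs Flux: Model V preferred on 1+3+3 = 7 ballots; Model V wins 7–2.
Model V beats Flux; loses to Aero, Model T, Model W — 1 pairwise win.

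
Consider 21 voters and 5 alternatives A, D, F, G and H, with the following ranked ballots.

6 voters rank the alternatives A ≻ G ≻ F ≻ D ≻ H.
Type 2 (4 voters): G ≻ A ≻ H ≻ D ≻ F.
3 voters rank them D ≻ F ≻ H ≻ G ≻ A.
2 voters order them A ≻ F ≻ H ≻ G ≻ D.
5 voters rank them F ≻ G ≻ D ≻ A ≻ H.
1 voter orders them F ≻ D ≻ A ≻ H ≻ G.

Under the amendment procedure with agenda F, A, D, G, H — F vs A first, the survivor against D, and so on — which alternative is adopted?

Round 1: F vs A — 9–12, A advances.
Round 2: A vs D — 12–9, A advances.
Round 3: A vs G — 9–12, G advances.
Round 4: G vs H — 15–6, G advances.
The agenda winner is G.

G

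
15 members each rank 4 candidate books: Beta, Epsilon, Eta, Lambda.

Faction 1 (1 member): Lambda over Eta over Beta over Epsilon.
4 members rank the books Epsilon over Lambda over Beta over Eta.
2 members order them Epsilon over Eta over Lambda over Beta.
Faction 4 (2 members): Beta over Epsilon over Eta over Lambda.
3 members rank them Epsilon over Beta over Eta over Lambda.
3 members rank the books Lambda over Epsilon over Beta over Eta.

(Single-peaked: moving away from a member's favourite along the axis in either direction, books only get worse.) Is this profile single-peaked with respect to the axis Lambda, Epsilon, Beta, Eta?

no

Axis positions: Lambda=1, Epsilon=2, Beta=3, Eta=4.
Faction 1: ranking walks positions 1-4-3-2; Eta is ranked above Epsilon even though Epsilon lies between Eta and the peak Lambda on the axis — preferences dip and rise again. Not single-peaked.
Faction 2 (peak Epsilon at position 2): ranking walks positions 2-1-3-4, expanding outward from the peak — single-peaked.
Faction 3: ranking walks positions 2-4-1-3; Eta is ranked above Beta even though Beta lies between Eta and the peak Epsilon on the axis — preferences dip and rise again. Not single-peaked.
Faction 4 (peak Beta at position 3): ranking walks positions 3-2-4-1, expanding outward from the peak — single-peaked.
Faction 5 (peak Epsilon at position 2): ranking walks positions 2-3-4-1, expanding outward from the peak — single-peaked.
Faction 6 (peak Lambda at position 1): ranking walks positions 1-2-3-4, expanding outward from the peak — single-peaked.
Faction 1 violates single-peakedness, so the profile is not single-peaked on this axis.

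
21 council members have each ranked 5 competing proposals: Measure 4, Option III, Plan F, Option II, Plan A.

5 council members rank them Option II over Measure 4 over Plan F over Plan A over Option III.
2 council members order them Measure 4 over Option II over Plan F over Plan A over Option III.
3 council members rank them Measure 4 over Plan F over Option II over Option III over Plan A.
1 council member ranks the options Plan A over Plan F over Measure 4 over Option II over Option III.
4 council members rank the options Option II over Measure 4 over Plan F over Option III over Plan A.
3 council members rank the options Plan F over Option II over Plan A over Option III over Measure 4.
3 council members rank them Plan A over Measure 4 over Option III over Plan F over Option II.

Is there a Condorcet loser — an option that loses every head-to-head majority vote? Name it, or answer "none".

Option III

Pairwise majorities:
Measure 4 vs Option III: Measure 4 wins 18–3.
Measure 4 vs Plan F: 17 to 4, Measure 4.
Measure 4–Option II: Option II 12–9.
Measure 4 vs Plan A: 5+2+3+4 = 14 for Measure 4, 7 for Plan A — Measure 4 by 14–7.
Option III vs Plan F: Plan F wins 18–3.
Option III vs Option II: 3 to 18, Option II.
Option III vs Plan A: Plan A, 14–7.
Plan F vs Option II: 10 to 11, Option II.
Plan F vs Plan A: 5+2+3+4+3 = 17 for Plan F, 4 for Plan A — Plan F by 17–4.
Option II vs Plan A: Option II is ranked higher on 5+2+3+4+3 = 17 ballots, Plan A on 4. Option II wins 17–4.
Option III is beaten in every head-to-head and is the Condorcet loser.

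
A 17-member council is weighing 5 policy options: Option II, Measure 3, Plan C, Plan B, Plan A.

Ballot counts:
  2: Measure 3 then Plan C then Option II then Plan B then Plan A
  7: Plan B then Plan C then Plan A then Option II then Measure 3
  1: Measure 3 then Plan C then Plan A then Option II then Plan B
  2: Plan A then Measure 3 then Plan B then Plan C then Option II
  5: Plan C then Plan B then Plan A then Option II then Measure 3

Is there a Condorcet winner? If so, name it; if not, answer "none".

Check each pair by majority over 17 ballots:
Option II vs Measure 3: 12 to 5, Option II.
Option II vs Plan C: Option II preferred on 0 ballots; Plan C wins 17–0.
Option II vs Plan B: Option II preferred on 2+1 = 3 ballots; Plan B wins 14–3.
Option II vs Plan A: 2 to 15, Plan A.
Measure 3 vs Plan C: 5 to 12, Plan C.
Measure 3 vs Plan B: Measure 3 is ranked higher on 2+1+2 = 5 ballots, Plan B on 12. Plan B wins 12–5.
Measure 3 vs Plan A: Measure 3 preferred on 2+1 = 3 ballots; Plan A wins 14–3.
Plan C vs Plan B: 2+1+5 = 8 for Plan C, 9 for Plan B — Plan B by 9–8.
Plan C vs Plan A: Plan C is ranked higher on 2+7+1+5 = 15 ballots, Plan A on 2. Plan C wins 15–2.
Plan B vs Plan A: Plan B is ranked higher on 2+7+5 = 14 ballots, Plan A on 3. Plan B wins 14–3.
Only Plan B has no losses; Plan B is the Condorcet winner.

Plan B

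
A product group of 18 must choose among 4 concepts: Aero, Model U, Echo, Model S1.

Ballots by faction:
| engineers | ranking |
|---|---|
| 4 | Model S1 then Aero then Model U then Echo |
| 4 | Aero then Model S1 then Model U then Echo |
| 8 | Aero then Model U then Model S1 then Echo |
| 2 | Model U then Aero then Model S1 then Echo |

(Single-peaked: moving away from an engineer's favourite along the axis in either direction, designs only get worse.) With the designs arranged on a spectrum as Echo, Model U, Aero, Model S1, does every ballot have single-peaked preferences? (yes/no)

yes

Axis positions: Echo=1, Model U=2, Aero=3, Model S1=4.
Faction 1 (peak Model S1 at position 4): ranking walks positions 4-3-2-1, expanding outward from the peak — single-peaked.
Faction 2 (peak Aero at position 3): ranking walks positions 3-4-2-1, expanding outward from the peak — single-peaked.
Faction 3 (peak Aero at position 3): ranking walks positions 3-2-4-1, expanding outward from the peak — single-peaked.
Faction 4 (peak Model U at position 2): ranking walks positions 2-3-4-1, expanding outward from the peak — single-peaked.
Every ranking is single-peaked on this axis.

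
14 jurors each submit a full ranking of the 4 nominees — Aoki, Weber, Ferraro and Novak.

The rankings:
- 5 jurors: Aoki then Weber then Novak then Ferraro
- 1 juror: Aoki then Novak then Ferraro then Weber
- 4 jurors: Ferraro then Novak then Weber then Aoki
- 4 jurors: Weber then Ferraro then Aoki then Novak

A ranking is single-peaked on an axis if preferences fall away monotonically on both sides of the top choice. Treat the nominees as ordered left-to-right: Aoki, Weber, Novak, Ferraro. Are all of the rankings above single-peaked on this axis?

Axis positions: Aoki=1, Weber=2, Novak=3, Ferraro=4.
Cluster 1 (peak Aoki at position 1): ranking walks positions 1-2-3-4, expanding outward from the peak — single-peaked.
Cluster 2: ranking walks positions 1-3-4-2; Novak is ranked above Weber even though Weber lies between Novak and the peak Aoki on the axis — preferences dip and rise again. Not single-peaked.
Cluster 3 (peak Ferraro at position 4): ranking walks positions 4-3-2-1, expanding outward from the peak — single-peaked.
Cluster 4: ranking walks positions 2-4-1-3; Ferraro is ranked above Novak even though Novak lies between Ferraro and the peak Weber on the axis — preferences dip and rise again. Not single-peaked.
Cluster 2 violates single-peakedness, so the profile is not single-peaked on this axis.

no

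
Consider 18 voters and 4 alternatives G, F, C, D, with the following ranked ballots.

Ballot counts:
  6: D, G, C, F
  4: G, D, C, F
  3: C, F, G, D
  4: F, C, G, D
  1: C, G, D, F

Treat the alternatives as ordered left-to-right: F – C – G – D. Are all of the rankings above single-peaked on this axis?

yes

Axis positions: F=1, C=2, G=3, D=4.
Type 1 (peak D at position 4): ranking walks positions 4-3-2-1, expanding outward from the peak — single-peaked.
Type 2 (peak G at position 3): ranking walks positions 3-4-2-1, expanding outward from the peak — single-peaked.
Type 3 (peak C at position 2): ranking walks positions 2-1-3-4, expanding outward from the peak — single-peaked.
Type 4 (peak F at position 1): ranking walks positions 1-2-3-4, expanding outward from the peak — single-peaked.
Type 5 (peak C at position 2): ranking walks positions 2-3-4-1, expanding outward from the peak — single-peaked.
Every ranking is single-peaked on this axis.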